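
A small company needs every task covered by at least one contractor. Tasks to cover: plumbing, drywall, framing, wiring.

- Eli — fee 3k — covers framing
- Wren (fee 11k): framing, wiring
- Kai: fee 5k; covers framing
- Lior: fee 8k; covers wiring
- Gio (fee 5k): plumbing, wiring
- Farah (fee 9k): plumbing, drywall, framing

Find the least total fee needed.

14

This is an integer covering problem.
The greedy cost-per-new-task heuristic would pick Gio, Eli, and Farah for 17, but a cheaper cover exists.
Choose Gio and Farah: together they cover plumbing, drywall, framing, wiring — every task.
Total fee: 5 + 9 = 14.
No cover costs less than 14.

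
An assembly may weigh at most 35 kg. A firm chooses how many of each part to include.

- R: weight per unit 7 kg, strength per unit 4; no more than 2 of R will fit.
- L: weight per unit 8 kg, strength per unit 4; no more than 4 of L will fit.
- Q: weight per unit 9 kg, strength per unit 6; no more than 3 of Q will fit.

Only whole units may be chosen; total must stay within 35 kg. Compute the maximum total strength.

Q has the best ratio (6/9); taking only Q gives at most 3×6 = 18 (stopped by the weight limit).
Mixing does better — 1×L and 3×Q: weight 35 ≤ 35, strength 1·4 + 3·6 = 22.

22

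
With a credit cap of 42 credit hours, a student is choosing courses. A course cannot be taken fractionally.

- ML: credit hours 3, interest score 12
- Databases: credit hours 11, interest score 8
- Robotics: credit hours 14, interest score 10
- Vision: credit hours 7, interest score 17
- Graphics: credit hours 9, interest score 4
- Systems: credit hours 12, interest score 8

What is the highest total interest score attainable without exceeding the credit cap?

Allowing fractional choices, the relaxed optimum would be about 51.7, but courses are indivisible.
ML + Databases + Robotics + Vision: credit hours 3 + 11 + 14 + 7 = 35 ≤ 42, interest score 12 + 8 + 10 + 17 = 47.
ML + Robotics + Vision + Systems: credit hours 3 + 14 + 7 + 12 = 36 ≤ 42, interest score 12 + 10 + 17 + 8 = 47.
ML + Databases + Vision + Graphics + Systems: credit hours 3 + 11 + 7 + 9 + 12 = 42 ≤ 42, interest score 12 + 8 + 17 + 4 + 8 = 49.
Best is ML, Databases, Vision, Graphics, and Systems with total interest score 49.

49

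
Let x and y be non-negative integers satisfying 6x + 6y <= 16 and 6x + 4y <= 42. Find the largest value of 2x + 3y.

6

The continuous relaxation peaks at (0, 2.67) with value 8.00; rounding to a feasible lattice point costs some objective.
(x,y)=(0,2): 6·0+6·2=12≤16, 6·0+4·2=8≤42, objective 6.
(x,y)=(1,1): 6·1+6·1=12≤16, 6·1+4·1=10≤42, objective 5.
(x,y)=(0,1): 6·0+6·1=6≤16, 6·0+4·1=4≤42, objective 3.
The best lattice point is (0,2), giving 6.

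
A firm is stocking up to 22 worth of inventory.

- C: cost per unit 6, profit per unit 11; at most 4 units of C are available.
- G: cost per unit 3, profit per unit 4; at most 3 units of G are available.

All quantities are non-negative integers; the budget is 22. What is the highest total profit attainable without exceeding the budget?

C has the best ratio (11/6); taking only C gives at most 3×11 = 33 (stopped by the cost limit).
Mixing does better — 3×C and 1×G: cost 21 ≤ 22, profit 3·11 + 1·4 = 37.

37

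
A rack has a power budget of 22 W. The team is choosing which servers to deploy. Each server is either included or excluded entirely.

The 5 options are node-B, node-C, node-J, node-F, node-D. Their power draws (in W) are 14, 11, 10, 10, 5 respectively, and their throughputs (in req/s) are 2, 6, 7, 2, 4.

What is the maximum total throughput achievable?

13

Take node-C and node-J: power draw 11 + 10 = 21 ≤ 22, throughput 6 + 7 = 13.
No other feasible combination does better.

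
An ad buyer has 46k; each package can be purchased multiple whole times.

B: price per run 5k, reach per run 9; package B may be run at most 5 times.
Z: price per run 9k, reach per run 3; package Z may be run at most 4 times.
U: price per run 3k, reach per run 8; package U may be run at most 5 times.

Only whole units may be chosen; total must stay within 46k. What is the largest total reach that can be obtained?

85

This is a bounded integer knapsack.
U has the best ratio (8/3); taking only U gives at most 5×8 = 40 (stopped by the supply cap of 5).
Mixing does better — 5×B and 5×U: price 40 ≤ 46, reach 5·9 + 5·8 = 85.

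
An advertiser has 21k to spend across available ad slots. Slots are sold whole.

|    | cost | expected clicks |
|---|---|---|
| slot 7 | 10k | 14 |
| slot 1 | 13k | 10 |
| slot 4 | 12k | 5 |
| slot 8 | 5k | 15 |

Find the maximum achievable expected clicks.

29

slot 7 + slot 8: cost 10 + 5 = 15 ≤ 21, expected clicks 14 + 15 = 29.
slot 4 + slot 8: cost 12 + 5 = 17 ≤ 21, expected clicks 5 + 15 = 20.
slot 1 + slot 8: cost 13 + 5 = 18 ≤ 21, expected clicks 10 + 15 = 25.
Best is slot 7 and slot 8 with total expected clicks 29.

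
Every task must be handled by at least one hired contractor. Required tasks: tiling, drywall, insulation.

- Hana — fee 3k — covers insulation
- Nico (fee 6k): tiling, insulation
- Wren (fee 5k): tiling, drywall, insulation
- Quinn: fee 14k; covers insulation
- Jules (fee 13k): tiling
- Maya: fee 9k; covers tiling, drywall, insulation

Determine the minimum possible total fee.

5

This is a weighted set-cover instance.
Wren alone covers tiling, drywall, insulation — every task.
Total fee: 5.
No cover costs less than 5.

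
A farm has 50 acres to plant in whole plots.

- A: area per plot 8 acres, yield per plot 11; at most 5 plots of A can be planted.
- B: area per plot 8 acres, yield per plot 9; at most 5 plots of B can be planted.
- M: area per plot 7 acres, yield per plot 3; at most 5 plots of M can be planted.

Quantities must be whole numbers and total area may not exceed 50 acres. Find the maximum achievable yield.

64

5×A and 1×B: area 48 ≤ 50, yield 5·11 + 1·9 = 64.
4×A and 2×B: area 48 ≤ 50, yield 4·11 + 2·9 = 62.
Best is 64.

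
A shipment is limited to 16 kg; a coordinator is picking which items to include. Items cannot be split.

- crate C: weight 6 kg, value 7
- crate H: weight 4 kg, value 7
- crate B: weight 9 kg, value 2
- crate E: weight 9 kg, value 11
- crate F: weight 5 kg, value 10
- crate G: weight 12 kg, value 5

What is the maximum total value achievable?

Treat it as a binary knapsack problem.
Take crate C, crate H, and crate F: weight 6 + 4 + 5 = 15 ≤ 16, value 7 + 7 + 10 = 24.
No other feasible combination does better.

24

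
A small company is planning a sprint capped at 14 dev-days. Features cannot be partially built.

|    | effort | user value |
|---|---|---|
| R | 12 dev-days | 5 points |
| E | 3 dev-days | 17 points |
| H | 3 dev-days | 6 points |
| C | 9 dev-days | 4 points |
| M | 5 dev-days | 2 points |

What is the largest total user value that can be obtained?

Allowing fractional choices, the relaxed optimum would be about 26.6, but features are indivisible.
E + H: effort 3 + 3 = 6 ≤ 14, user value 17 + 6 = 23.
E + H + M: effort 3 + 3 + 5 = 11 ≤ 14, user value 17 + 6 + 2 = 25.
E + C: effort 3 + 9 = 12 ≤ 14, user value 17 + 4 = 21.
Best is E, H, and M with total user value 25.

25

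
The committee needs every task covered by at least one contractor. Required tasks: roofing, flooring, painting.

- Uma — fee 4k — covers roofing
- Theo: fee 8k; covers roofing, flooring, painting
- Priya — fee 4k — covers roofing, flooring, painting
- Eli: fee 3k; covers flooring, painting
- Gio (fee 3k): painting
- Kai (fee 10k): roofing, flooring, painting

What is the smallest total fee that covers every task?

4

This is an integer covering problem.
Priya alone covers roofing, flooring, painting — every task.
Total fee: 4.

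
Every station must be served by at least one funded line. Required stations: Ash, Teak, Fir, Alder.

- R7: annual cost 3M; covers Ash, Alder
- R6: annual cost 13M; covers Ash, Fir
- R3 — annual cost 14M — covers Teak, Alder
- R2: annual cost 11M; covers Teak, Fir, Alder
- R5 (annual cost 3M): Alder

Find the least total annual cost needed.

14

This is a weighted set-cover instance.
Choose R7 and R2: together they cover Ash, Teak, Fir, Alder — every station.
Total annual cost: 3 + 11 = 14.
No cover costs less than 14.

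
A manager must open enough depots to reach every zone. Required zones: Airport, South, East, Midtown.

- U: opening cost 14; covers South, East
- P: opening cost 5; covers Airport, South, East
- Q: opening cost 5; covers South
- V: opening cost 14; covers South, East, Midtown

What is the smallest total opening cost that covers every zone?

Choose P and V: together they cover Airport, South, East, Midtown — every zone.
Total opening cost: 5 + 14 = 19.

19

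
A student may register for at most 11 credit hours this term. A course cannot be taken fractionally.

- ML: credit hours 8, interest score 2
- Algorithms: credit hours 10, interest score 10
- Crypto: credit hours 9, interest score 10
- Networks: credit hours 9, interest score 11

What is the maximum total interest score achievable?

Allowing fractional choices, the relaxed optimum would be about 13.2, but courses are indivisible.
Crypto: credit hours 9 ≤ 11, interest score 10.
Networks: credit hours 9 ≤ 11, interest score 11.
Best is Networks with total interest score 11.

11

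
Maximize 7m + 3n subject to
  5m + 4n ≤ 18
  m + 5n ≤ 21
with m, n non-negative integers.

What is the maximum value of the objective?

21

(m,n)=(3,0): 5·3+4·0=15≤18, 1·3+5·0=3≤21, objective 21.
(m,n)=(2,1): 5·2+4·1=14≤18, 1·2+5·1=7≤21, objective 17.
(m,n)=(2,0): 5·2+4·0=10≤18, 1·2+5·0=2≤21, objective 14.
The best lattice point is (3,0), giving 21.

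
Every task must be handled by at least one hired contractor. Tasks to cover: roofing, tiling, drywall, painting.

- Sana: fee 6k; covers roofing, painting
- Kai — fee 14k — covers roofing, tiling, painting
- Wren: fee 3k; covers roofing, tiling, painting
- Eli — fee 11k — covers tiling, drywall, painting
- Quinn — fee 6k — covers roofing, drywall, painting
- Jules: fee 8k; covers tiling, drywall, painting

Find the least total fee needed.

9

Choose Wren and Quinn: together they cover roofing, tiling, drywall, painting — every task.
Total fee: 3 + 6 = 9.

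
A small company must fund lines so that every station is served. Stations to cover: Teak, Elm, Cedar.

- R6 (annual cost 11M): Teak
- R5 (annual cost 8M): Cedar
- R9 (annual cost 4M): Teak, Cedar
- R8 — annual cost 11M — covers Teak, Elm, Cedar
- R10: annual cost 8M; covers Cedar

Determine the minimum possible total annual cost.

11

This is an integer covering problem.
R8 alone covers Teak, Elm, Cedar — every station.
Total annual cost: 11.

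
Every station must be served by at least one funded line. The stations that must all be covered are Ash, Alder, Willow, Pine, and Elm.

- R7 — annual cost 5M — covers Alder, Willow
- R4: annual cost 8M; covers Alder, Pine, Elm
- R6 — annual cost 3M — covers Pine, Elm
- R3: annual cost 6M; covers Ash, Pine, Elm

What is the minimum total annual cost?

This is a weighted set-cover instance.
The greedy cost-per-new-station heuristic would pick R6, R7, and R3 for 14, but a cheaper cover exists.
Choose R7 and R3: together they cover Ash, Alder, Willow, Pine, Elm — every station.
Total annual cost: 5 + 6 = 11.
No cover costs less than 11.

11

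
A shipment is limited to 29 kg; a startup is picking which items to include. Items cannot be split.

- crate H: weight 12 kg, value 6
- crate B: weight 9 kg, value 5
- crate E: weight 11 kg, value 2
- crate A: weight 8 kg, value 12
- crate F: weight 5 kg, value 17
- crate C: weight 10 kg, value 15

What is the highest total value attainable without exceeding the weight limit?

Treat it as a binary knapsack problem.
Take crate A, crate F, and crate C: weight 8 + 5 + 10 = 23 ≤ 29, value 12 + 17 + 15 = 44.
No other feasible combination does better.

44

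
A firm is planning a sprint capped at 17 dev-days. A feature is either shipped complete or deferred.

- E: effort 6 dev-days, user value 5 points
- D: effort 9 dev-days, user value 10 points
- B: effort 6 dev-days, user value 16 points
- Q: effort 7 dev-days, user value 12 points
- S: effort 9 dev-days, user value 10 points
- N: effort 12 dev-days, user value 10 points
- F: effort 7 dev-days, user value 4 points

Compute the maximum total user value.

B + S: effort 6 + 9 = 15 ≤ 17, user value 16 + 10 = 26.
D + B: effort 9 + 6 = 15 ≤ 17, user value 10 + 16 = 26.
B + Q: effort 6 + 7 = 13 ≤ 17, user value 16 + 12 = 28.
Best is B and Q with total user value 28.

28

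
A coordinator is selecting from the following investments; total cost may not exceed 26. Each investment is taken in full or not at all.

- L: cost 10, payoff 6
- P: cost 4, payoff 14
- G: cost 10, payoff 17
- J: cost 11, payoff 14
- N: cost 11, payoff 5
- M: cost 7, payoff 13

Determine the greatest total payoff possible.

45

Allowing fractional choices, the relaxed optimum would be about 50.4, but investments are indivisible.
P + G + M: cost 4 + 10 + 7 = 21 ≤ 26, payoff 14 + 17 + 13 = 44.
P + J + M: cost 4 + 11 + 7 = 22 ≤ 26, payoff 14 + 14 + 13 = 41.
P + G + J: cost 4 + 10 + 11 = 25 ≤ 26, payoff 14 + 17 + 14 = 45.
Best is P, G, and J with total payoff 45.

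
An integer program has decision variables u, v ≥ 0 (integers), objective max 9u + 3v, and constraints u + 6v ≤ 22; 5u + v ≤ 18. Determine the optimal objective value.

Relaxing integrality, the LP optimum is 36.21 at (u,v) = (2.97, 3.17), which is not an integer point.
(u,v)=(3,3): 1·3+6·3=21≤22, 5·3+1·3=18≤18, objective 36.
(u,v)=(3,2): 1·3+6·2=15≤22, 5·3+1·2=17≤18, objective 33.
(u,v)=(2,3): 1·2+6·3=20≤22, 5·2+1·3=13≤18, objective 27.
(u,v)=(2,2): 1·2+6·2=14≤22, 5·2+1·2=12≤18, objective 24.
Maximum is 36 at (u,v)=(3,3).

36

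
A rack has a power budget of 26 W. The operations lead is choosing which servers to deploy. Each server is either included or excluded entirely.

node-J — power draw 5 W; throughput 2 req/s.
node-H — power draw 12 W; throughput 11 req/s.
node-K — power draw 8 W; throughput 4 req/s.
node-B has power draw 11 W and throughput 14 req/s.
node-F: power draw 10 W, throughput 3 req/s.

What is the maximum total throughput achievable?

25

Allowing fractional choices, the relaxed optimum would be about 26.5, but servers are indivisible.
node-J + node-B + node-F: power draw 5 + 11 + 10 = 26 ≤ 26, throughput 2 + 14 + 3 = 19.
node-H + node-B: power draw 12 + 11 = 23 ≤ 26, throughput 11 + 14 = 25.
node-J + node-K + node-B: power draw 5 + 8 + 11 = 24 ≤ 26, throughput 2 + 4 + 14 = 20.
Best is node-H and node-B with total throughput 25.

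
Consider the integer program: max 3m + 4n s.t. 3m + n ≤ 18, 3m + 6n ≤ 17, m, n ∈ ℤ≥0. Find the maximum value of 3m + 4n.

15

(m,n)=(5,0): 3·5+1·0=15≤18, 3·5+6·0=15≤17, objective 15.
(m,n)=(4,0): 3·4+1·0=12≤18, 3·4+6·0=12≤17, objective 12.
Maximum is 15 at (m,n)=(5,0).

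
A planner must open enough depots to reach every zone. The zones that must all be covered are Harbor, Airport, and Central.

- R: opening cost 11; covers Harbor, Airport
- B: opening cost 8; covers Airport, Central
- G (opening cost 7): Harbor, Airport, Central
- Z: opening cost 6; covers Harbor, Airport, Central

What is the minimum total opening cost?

6

Z alone covers Harbor, Airport, Central — every zone.
Total opening cost: 6.
No cover costs less than 6.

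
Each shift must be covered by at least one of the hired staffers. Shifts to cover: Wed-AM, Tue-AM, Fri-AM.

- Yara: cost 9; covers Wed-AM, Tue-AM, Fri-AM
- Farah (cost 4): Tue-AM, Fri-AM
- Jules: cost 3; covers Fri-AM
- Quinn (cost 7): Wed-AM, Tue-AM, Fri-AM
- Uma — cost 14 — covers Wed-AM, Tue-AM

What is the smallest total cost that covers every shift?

The greedy cost-per-new-shift heuristic would pick Farah and Quinn for 11, but a cheaper cover exists.
Quinn alone covers Wed-AM, Tue-AM, Fri-AM — every shift.
Total cost: 7.
No cover costs less than 7.

7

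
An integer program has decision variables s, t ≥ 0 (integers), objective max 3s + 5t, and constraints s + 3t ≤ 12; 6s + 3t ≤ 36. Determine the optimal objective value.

(s,t)=(5,2) is feasible, giving 25.
(s,t)=(3,3) is feasible, giving 24.
(s,t)=(4,2) is feasible, giving 22.
(s,t)=(5,1) is feasible, giving 20.
Maximum is 25 at (s,t)=(5,2).

25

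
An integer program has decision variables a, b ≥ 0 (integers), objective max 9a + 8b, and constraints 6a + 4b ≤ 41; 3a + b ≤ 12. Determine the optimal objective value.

(a,b)=(0,10) is feasible, giving 80.
(a,b)=(0,9) is feasible, giving 72.
The best lattice point is (0,10), giving 80.

80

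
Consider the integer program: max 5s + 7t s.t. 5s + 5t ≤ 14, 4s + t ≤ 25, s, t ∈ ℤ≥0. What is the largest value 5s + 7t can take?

14

(s,t)=(0,2) is feasible, giving 14.
(s,t)=(1,1) is feasible, giving 12.
(s,t)=(0,1) is feasible, giving 7.
The best lattice point is (0,2), giving 14.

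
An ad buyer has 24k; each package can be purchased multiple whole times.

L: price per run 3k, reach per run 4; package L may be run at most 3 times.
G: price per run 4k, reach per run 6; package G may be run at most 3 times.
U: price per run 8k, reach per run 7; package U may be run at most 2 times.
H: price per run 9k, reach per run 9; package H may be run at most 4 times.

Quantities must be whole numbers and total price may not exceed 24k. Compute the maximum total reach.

G has the best ratio (6/4); taking only G gives at most 3×6 = 18 (stopped by the supply cap of 3).
Mixing does better — 1×L, 3×G, and 1×H: price 24 ≤ 24, reach 1·4 + 3·6 + 1·9 = 31.

31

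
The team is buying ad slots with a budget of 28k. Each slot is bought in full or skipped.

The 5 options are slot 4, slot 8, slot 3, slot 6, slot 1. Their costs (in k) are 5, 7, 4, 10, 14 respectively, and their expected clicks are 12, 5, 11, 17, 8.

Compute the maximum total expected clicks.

45

Take slot 4, slot 8, slot 3, and slot 6: cost 5 + 7 + 4 + 10 = 26 ≤ 28, expected clicks 12 + 5 + 11 + 17 = 45.
No other feasible combination does better.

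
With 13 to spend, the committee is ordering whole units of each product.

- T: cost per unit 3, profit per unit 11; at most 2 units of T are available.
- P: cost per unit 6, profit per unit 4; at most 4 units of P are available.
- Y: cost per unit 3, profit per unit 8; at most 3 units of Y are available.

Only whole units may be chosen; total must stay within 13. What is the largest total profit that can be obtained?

Take 2×T and 2×Y: cost 12 ≤ 13, profit 2·11 + 2·8 = 38.
T has the best ratio (11/3) and is taken to its limit of 2; remaining capacity is filled optimally with the others.

38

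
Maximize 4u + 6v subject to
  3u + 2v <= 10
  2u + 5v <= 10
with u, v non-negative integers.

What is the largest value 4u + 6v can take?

14

(u,v)=(2,1): 3·2+2·1=8≤10, 2·2+5·1=9≤10, objective 14.
(u,v)=(3,0): 3·3+2·0=9≤10, 2·3+5·0=6≤10, objective 12.
(u,v)=(1,1): 3·1+2·1=5≤10, 2·1+5·1=7≤10, objective 10.
(u,v)=(2,0): 3·2+2·0=6≤10, 2·2+5·0=4≤10, objective 8.
The best lattice point is (2,1), giving 14.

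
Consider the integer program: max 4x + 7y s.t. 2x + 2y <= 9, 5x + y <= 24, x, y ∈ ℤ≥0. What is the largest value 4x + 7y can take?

28

(x,y)=(0,4): 2·0+2·4=8≤9, 5·0+1·4=4≤24, objective 28.
(x,y)=(1,3): 2·1+2·3=8≤9, 5·1+1·3=8≤24, objective 25.
(x,y)=(0,3): 2·0+2·3=6≤9, 5·0+1·3=3≤24, objective 21.
Maximum is 28 at (x,y)=(0,4).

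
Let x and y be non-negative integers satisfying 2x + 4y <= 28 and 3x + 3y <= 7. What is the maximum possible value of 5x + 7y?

14

Relaxing integrality, the LP optimum is 16.33 at (x,y) = (0, 2.33), which is not an integer point.
(x,y)=(0,2): 2·0+4·2=8≤28, 3·0+3·2=6≤7, objective 14.
(x,y)=(1,1): 2·1+4·1=6≤28, 3·1+3·1=6≤7, objective 12.
(x,y)=(0,1): 2·0+4·1=4≤28, 3·0+3·1=3≤7, objective 7.
Maximum is 14 at (x,y)=(0,2).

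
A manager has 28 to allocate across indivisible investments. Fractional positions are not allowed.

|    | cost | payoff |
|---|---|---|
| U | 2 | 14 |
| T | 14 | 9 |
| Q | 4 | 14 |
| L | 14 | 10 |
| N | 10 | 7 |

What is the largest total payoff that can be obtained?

Treat it as a binary knapsack problem.
Allowing fractional choices, the relaxed optimum would be about 43.6, but investments are indivisible.
U + Q + L: cost 2 + 4 + 14 = 20 ≤ 28, payoff 14 + 14 + 10 = 38.
U + T + Q: cost 2 + 14 + 4 = 20 ≤ 28, payoff 14 + 9 + 14 = 37.
Best is U, Q, and L with total payoff 38.

38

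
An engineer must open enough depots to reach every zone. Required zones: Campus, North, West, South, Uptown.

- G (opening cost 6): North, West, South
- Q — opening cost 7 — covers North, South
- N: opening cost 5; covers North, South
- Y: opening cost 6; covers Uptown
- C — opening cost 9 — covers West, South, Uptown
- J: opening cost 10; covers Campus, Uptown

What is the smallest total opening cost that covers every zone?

Choose G and J: together they cover Campus, North, West, South, Uptown — every zone.
Total opening cost: 6 + 10 = 16.
No cover costs less than 16.

16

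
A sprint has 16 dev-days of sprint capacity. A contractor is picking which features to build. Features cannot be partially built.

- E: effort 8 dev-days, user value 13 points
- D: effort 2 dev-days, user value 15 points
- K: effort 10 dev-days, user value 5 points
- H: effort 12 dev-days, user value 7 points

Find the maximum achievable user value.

28

Allowing fractional choices, the relaxed optimum would be about 31.5, but features are indivisible.
E + D: effort 8 + 2 = 10 ≤ 16, user value 13 + 15 = 28.
D + H: effort 2 + 12 = 14 ≤ 16, user value 15 + 7 = 22.
D + K: effort 2 + 10 = 12 ≤ 16, user value 15 + 5 = 20.
Best is E and D with total user value 28.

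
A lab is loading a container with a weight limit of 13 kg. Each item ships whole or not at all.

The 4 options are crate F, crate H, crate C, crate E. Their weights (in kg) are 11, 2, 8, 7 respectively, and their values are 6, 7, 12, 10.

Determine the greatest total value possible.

crate F + crate H: weight 11 + 2 = 13 ≤ 13, value 6 + 7 = 13.
crate H + crate C: weight 2 + 8 = 10 ≤ 13, value 7 + 12 = 19.
crate H + crate E: weight 2 + 7 = 9 ≤ 13, value 7 + 10 = 17.
Best is crate H and crate C with total value 19.

19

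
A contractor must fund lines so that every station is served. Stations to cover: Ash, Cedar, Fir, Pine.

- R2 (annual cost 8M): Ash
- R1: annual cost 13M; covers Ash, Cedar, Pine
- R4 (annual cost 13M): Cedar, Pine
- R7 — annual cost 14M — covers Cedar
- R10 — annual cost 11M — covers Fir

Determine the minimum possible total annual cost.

This is an integer covering problem.
Choose R1 and R10: together they cover Ash, Cedar, Fir, Pine — every station.
Total annual cost: 13 + 11 = 24.
No cover costs less than 24.

24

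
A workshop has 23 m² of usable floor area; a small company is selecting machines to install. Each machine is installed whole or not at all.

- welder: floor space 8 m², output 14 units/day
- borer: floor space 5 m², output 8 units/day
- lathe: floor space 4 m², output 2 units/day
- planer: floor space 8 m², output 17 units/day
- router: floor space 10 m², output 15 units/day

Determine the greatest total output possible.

40

Allowing fractional choices, the relaxed optimum would be about 42.0, but machines are indivisible.
welder + borer + planer: floor space 8 + 5 + 8 = 21 ≤ 23, output 14 + 8 + 17 = 39.
borer + planer + router: floor space 5 + 8 + 10 = 23 ≤ 23, output 8 + 17 + 15 = 40.
Best is borer, planer, and router with total output 40.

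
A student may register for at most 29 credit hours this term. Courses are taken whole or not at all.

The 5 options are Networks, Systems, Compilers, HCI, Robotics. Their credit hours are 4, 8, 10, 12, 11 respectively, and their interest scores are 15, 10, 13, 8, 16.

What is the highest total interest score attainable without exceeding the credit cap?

44

Networks + Compilers + Robotics: credit hours 4 + 10 + 11 = 25 ≤ 29, interest score 15 + 13 + 16 = 44.
Networks + HCI + Robotics: credit hours 4 + 12 + 11 = 27 ≤ 29, interest score 15 + 8 + 16 = 39.
Networks + Systems + Robotics: credit hours 4 + 8 + 11 = 23 ≤ 29, interest score 15 + 10 + 16 = 41.
Best is Networks, Compilers, and Robotics with total interest score 44.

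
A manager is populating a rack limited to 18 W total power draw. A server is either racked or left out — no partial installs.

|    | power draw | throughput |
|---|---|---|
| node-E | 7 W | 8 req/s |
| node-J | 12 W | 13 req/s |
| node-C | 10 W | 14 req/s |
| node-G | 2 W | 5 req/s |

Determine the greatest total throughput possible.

Allowing fractional choices, the relaxed optimum would be about 25.9, but servers are indivisible.
node-J + node-G: power draw 12 + 2 = 14 ≤ 18, throughput 13 + 5 = 18.
node-C + node-G: power draw 10 + 2 = 12 ≤ 18, throughput 14 + 5 = 19.
node-E + node-C: power draw 7 + 10 = 17 ≤ 18, throughput 8 + 14 = 22.
Best is node-E and node-C with total throughput 22.

22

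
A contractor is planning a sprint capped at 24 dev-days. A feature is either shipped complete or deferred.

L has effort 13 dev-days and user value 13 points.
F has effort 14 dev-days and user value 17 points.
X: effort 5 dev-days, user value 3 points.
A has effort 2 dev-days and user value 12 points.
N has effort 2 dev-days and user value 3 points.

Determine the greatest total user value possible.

Allowing fractional choices, the relaxed optimum would be about 38.0, but features are indivisible.
F + X + A: effort 14 + 5 + 2 = 21 ≤ 24, user value 17 + 3 + 12 = 32.
F + X + A + N: effort 14 + 5 + 2 + 2 = 23 ≤ 24, user value 17 + 3 + 12 + 3 = 35.
F + A + N: effort 14 + 2 + 2 = 18 ≤ 24, user value 17 + 12 + 3 = 32.
Best is F, X, A, and N with total user value 35.

35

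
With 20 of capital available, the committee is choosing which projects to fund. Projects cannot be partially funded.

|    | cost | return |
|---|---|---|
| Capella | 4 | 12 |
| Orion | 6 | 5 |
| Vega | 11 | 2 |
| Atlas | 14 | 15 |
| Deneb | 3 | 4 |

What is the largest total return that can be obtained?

Capella + Orion + Deneb: cost 4 + 6 + 3 = 13 ≤ 20, return 12 + 5 + 4 = 21.
Capella + Atlas: cost 4 + 14 = 18 ≤ 20, return 12 + 15 = 27.
Best is Capella and Atlas with total return 27.

27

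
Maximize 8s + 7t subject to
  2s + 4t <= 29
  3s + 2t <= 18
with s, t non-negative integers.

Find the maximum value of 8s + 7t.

58

The continuous relaxation peaks at (1.75, 6.38) with value 58.62; rounding to a feasible lattice point costs some objective.
(s,t)=(2,6): 2·2+4·6=28≤29, 3·2+2·6=18≤18, objective 58.
(s,t)=(2,5): 2·2+4·5=24≤29, 3·2+2·5=16≤18, objective 51.
(s,t)=(1,6): 2·1+4·6=26≤29, 3·1+2·6=15≤18, objective 50.
The best lattice point is (2,6), giving 58.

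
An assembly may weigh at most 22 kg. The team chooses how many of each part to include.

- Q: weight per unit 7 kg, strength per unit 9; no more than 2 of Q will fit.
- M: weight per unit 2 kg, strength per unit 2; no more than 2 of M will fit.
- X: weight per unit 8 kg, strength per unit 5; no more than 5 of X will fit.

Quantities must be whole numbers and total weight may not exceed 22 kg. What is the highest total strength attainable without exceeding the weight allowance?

23

Q has the best ratio (9/7); taking only Q gives at most 2×9 = 18 (stopped by the supply cap of 2).
Mixing does better — 2×Q and 1×X: weight 22 ≤ 22, strength 2·9 + 1·5 = 23.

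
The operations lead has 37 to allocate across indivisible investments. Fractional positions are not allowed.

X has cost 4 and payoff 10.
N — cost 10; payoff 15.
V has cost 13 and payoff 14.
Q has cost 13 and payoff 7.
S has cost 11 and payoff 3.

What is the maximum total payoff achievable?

This is an integer program with binary decision variables.
N + V + Q: cost 10 + 13 + 13 = 36 ≤ 37, payoff 15 + 14 + 7 = 36.
X + N + V: cost 4 + 10 + 13 = 27 ≤ 37, payoff 10 + 15 + 14 = 39.
X + N + Q: cost 4 + 10 + 13 = 27 ≤ 37, payoff 10 + 15 + 7 = 32.
Best is X, N, and V with total payoff 39.

39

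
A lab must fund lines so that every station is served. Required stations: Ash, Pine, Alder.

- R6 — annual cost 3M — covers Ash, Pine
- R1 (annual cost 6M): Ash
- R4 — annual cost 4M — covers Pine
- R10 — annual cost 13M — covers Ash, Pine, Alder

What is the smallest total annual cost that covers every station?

The greedy cost-per-new-station heuristic would pick R6 and R10 for 16, but a cheaper cover exists.
R10 alone covers Ash, Pine, Alder — every station.
Total annual cost: 13.
No cover costs less than 13.

13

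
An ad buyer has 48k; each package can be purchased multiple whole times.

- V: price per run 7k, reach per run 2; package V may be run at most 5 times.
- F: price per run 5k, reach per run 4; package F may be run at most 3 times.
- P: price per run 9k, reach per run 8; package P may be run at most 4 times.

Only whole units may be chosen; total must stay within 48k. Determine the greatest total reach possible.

40

2×F and 4×P: price 46 ≤ 48, reach 2·4 + 4·8 = 40.
1×V, 1×F, and 4×P: price 48 ≤ 48, reach 1·2 + 1·4 + 4·8 = 38.
Best is 40.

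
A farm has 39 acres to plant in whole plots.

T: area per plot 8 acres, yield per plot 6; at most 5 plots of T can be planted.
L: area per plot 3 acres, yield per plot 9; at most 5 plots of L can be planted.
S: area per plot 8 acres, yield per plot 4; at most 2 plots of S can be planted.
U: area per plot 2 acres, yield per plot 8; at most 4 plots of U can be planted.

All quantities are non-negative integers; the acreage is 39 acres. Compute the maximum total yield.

U has the best ratio (8/2); taking only U gives at most 4×8 = 32 (stopped by the supply cap of 4).
Mixing does better — 2×T, 5×L, and 4×U: area 39 ≤ 39, yield 2·6 + 5·9 + 4·8 = 89.

89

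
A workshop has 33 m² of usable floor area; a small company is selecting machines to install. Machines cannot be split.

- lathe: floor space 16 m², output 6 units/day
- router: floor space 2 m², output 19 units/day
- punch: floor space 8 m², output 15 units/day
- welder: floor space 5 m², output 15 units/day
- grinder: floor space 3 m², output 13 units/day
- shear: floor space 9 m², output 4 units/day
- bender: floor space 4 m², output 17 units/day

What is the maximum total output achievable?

83

Take router, punch, welder, grinder, shear, and bender: floor space 2 + 8 + 5 + 3 + 9 + 4 = 31 ≤ 33, output 19 + 15 + 15 + 13 + 4 + 17 = 83.
No other feasible combination does better.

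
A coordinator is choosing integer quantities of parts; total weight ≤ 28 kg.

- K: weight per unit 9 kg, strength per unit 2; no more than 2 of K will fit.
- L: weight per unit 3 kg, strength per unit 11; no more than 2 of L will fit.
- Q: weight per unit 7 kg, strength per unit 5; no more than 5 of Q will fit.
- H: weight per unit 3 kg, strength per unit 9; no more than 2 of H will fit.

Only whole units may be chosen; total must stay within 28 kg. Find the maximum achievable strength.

50

L has the best ratio (11/3); taking only L gives at most 2×11 = 22 (stopped by the supply cap of 2).
Mixing does better — 2×L, 2×Q, and 2×H: weight 26 ≤ 28, strength 2·11 + 2·5 + 2·9 = 50.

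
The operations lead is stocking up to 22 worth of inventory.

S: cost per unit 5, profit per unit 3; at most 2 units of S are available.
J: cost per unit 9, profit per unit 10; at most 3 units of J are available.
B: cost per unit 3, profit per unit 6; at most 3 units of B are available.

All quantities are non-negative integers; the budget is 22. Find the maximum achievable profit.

28

Take 1×J and 3×B: cost 18 ≤ 22, profit 1·10 + 3·6 = 28.
B has the best ratio (6/3) and is taken to its limit of 3; remaining capacity is filled optimally with the others.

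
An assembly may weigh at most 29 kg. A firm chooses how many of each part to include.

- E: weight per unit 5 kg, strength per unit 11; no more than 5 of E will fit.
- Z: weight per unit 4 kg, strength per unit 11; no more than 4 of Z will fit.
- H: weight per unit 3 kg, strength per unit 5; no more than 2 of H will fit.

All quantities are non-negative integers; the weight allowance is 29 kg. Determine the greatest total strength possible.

71

2×E and 4×Z: weight 26 ≤ 29, strength 2·11 + 4·11 = 66.
2×E, 4×Z, and 1×H: weight 29 ≤ 29, strength 2·11 + 4·11 + 1·5 = 71.
Best is 71.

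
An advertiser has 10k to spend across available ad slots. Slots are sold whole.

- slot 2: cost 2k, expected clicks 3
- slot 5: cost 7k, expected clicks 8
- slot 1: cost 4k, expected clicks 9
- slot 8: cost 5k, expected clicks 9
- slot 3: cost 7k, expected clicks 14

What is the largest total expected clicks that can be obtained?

18

Allowing fractional choices, the relaxed optimum would be about 21.0, but ad slots are indivisible.
slot 2 + slot 3: cost 2 + 7 = 9 ≤ 10, expected clicks 3 + 14 = 17.
slot 1 + slot 8: cost 4 + 5 = 9 ≤ 10, expected clicks 9 + 9 = 18.
Best is slot 1 and slot 8 with total expected clicks 18.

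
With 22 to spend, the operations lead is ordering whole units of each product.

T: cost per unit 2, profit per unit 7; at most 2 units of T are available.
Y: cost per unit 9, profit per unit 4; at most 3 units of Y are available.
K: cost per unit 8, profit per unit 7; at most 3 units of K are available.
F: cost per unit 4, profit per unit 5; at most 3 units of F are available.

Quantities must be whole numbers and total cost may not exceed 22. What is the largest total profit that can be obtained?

1×T, 1×K, and 3×F: cost 22 ≤ 22, profit 1·7 + 1·7 + 3·5 = 29.
2×T, 1×K, and 2×F: cost 20 ≤ 22, profit 2·7 + 1·7 + 2·5 = 31.
Best is 31.

31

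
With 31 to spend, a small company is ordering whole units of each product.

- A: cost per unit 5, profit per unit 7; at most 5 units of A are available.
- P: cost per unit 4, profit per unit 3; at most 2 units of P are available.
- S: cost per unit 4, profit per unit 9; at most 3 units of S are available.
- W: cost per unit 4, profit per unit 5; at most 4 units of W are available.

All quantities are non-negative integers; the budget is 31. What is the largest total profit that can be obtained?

This is a bounded integer knapsack.
2×A, 3×S, and 2×W: cost 30 ≤ 31, profit 2·7 + 3·9 + 2·5 = 51.
3×A, 3×S, and 1×W: cost 31 ≤ 31, profit 3·7 + 3·9 + 1·5 = 53.
Best is 53.

53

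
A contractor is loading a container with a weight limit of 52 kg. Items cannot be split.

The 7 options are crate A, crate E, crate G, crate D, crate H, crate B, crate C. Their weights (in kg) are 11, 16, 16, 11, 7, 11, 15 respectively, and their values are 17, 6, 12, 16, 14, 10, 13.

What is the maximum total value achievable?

Allowing fractional choices, the relaxed optimum would be about 67.4, but items are indivisible.
crate A + crate D + crate H + crate B: weight 11 + 11 + 7 + 11 = 40 ≤ 52, value 17 + 16 + 14 + 10 = 57.
crate A + crate D + crate H + crate C: weight 11 + 11 + 7 + 15 = 44 ≤ 52, value 17 + 16 + 14 + 13 = 60.
crate A + crate G + crate D + crate H: weight 11 + 16 + 11 + 7 = 45 ≤ 52, value 17 + 12 + 16 + 14 = 59.
Best is crate A, crate D, crate H, and crate C with total value 60.

60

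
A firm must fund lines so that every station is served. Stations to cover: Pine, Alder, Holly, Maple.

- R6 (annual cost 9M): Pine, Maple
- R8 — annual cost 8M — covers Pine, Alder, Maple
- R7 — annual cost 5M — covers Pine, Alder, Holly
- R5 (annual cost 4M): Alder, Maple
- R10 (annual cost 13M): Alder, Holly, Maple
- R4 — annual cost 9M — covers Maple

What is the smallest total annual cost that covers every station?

Choose R7 and R5: together they cover Pine, Alder, Holly, Maple — every station.
Total annual cost: 5 + 4 = 9.
No cover costs less than 9.

9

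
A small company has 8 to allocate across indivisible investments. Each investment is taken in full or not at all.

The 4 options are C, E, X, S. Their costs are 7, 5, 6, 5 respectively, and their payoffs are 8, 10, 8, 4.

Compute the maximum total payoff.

10

Allowing fractional choices, the relaxed optimum would be about 14.0, but investments are indivisible.
C: cost 7 ≤ 8, payoff 8.
X: cost 6 ≤ 8, payoff 8.
E: cost 5 ≤ 8, payoff 10.
Best is E with total payoff 10.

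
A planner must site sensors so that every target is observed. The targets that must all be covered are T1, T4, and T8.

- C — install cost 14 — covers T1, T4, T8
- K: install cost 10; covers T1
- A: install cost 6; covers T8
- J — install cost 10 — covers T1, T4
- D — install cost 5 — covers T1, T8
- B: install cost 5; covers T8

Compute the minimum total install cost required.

14

The greedy cost-per-new-target heuristic would pick D and J for 15, but a cheaper cover exists.
C alone covers T1, T4, T8 — every target.
Total install cost: 14.
No cover costs less than 14.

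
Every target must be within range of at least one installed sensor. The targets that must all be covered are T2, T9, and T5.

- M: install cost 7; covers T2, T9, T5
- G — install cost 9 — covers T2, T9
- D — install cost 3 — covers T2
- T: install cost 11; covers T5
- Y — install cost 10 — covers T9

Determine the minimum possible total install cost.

M alone covers T2, T9, T5 — every target.
Total install cost: 7.
No cover costs less than 7.

7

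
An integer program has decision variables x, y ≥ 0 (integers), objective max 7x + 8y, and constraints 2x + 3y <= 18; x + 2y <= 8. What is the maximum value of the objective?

56

(x,y)=(8,0): 2·8+3·0=16≤18, 1·8+2·0=8≤8, objective 56.
(x,y)=(7,0): 2·7+3·0=14≤18, 1·7+2·0=7≤8, objective 49.
Maximum is 56 at (x,y)=(8,0).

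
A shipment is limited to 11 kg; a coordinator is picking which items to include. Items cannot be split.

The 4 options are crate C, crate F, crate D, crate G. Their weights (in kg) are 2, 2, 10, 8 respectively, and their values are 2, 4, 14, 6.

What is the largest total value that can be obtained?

14

Allowing fractional choices, the relaxed optimum would be about 16.6, but items are indivisible.
crate F + crate G: weight 2 + 8 = 10 ≤ 11, value 4 + 6 = 10.
crate D: weight 10 ≤ 11, value 14.
Best is crate D with total value 14.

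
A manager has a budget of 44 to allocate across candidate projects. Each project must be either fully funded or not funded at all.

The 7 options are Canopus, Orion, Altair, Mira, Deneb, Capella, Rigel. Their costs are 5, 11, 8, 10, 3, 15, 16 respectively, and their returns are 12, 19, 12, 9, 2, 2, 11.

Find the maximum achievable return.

56

Canopus + Orion + Altair + Rigel: cost 5 + 11 + 8 + 16 = 40 ≤ 44, return 12 + 19 + 12 + 11 = 54.
Canopus + Orion + Altair + Mira + Deneb: cost 5 + 11 + 8 + 10 + 3 = 37 ≤ 44, return 12 + 19 + 12 + 9 + 2 = 54.
Canopus + Orion + Altair + Deneb + Rigel: cost 5 + 11 + 8 + 3 + 16 = 43 ≤ 44, return 12 + 19 + 12 + 2 + 11 = 56.
Best is Canopus, Orion, Altair, Deneb, and Rigel with total return 56.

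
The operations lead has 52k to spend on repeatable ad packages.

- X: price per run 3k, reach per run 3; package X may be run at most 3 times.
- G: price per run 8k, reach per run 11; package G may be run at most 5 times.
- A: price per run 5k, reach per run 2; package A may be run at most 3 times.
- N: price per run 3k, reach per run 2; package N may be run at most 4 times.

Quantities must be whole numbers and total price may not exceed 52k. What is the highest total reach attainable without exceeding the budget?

66

3×X, 5×G, and 1×N: price 52 ≤ 52, reach 3·3 + 5·11 + 1·2 = 66.
2×X, 5×G, and 2×N: price 52 ≤ 52, reach 2·3 + 5·11 + 2·2 = 65.
Best is 66.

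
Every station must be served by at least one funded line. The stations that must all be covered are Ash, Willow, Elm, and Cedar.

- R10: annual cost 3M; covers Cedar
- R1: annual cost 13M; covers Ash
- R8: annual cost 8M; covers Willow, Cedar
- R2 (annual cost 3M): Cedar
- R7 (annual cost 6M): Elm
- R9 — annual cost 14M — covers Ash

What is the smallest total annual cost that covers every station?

This is an integer covering problem.
Choose R1, R8, and R7: together they cover Ash, Willow, Elm, Cedar — every station.
Total annual cost: 13 + 8 + 6 = 27.

27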